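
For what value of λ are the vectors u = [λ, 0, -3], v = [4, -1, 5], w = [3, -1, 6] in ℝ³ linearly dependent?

λ = 3

Place the vectors as rows of a 3×3 matrix; dependence ⇔ determinant zero.
Expanding, det = 3 - λ.
Setting this to zero gives λ = 3.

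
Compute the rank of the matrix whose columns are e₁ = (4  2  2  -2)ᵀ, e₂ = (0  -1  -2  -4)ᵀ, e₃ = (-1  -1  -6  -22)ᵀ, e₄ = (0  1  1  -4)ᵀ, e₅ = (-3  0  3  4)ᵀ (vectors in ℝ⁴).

Form the matrix with e₁, e₂, e₃, e₄, e₅ as columns and reduce.
Exactly 4 pivots survive; hence the rank is 4.
(With 5 elements in a 4-dimensional space the rank is at most 4.)

4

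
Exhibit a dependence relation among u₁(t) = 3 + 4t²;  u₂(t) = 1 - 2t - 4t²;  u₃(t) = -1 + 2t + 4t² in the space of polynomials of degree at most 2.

u₂ + u₃ = 0

Write each element as a vector in ℝ³ using {1, t, t²}.
Write the vectors as columns of a matrix and find a nonzero vector in its null space.
One solution (up to scaling) is (0, 1, 1).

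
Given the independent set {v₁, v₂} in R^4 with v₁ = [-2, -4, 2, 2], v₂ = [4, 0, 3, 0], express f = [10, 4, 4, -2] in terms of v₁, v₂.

Set up the augmented matrix [v₁ | v₂ | f] and row-reduce.
The system has the unique solution (α₁, α₂) = (-1, 2).

f = -v₁ + 2v₂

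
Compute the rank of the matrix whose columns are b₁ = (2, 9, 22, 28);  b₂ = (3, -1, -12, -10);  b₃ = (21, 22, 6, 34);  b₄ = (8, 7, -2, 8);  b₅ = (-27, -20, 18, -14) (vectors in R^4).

2

Form the matrix with b₁, b₂, b₃, b₄, b₅ as columns and reduce.
Exactly 2 pivots survive; hence the rank is 2.
(With 5 elements in a 4-dimensional space the rank is at most 4.)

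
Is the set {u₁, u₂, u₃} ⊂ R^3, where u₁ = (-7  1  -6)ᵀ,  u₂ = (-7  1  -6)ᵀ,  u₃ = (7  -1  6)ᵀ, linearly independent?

Row-reduce the matrix whose columns are u₁, u₂, u₃.
The reduction yields 1 nonzero row, so the rank is 1.
Since rank 1 < 3, the set is linearly dependent.

linearly dependent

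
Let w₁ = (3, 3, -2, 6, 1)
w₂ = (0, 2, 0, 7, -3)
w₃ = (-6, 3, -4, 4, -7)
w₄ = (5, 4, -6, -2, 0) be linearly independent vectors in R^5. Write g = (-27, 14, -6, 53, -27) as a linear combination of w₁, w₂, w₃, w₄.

Solve the system with w₁, w₂, w₃, w₄ as columns and g as the right-hand side.
The system has the unique solution (a₁, …, a₄) = (4, 1, 4, -3).

g = 4w₁ + w₂ + 4w₃ - 3w₄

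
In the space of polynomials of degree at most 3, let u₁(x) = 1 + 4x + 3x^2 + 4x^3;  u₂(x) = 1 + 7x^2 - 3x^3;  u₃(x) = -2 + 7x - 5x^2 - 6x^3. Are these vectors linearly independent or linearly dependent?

linearly independent

Take coordinates with respect to the standard basis {1, x, …, x^3}.
Row-reduce the matrix whose columns are u₁, u₂, u₃.
The reduction yields 3 nonzero rows, so the rank is 3.
Since rank = 3 (the number of vectors), the set is linearly independent.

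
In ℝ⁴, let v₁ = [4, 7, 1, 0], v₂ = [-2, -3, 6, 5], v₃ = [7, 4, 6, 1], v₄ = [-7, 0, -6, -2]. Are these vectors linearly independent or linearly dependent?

Row-reduce the matrix whose columns are v₁, v₂, v₃, v₄.
The reduction yields 4 nonzero rows, so the rank is 4.
Since rank = 4 (the number of vectors), the set is linearly independent.

linearly independent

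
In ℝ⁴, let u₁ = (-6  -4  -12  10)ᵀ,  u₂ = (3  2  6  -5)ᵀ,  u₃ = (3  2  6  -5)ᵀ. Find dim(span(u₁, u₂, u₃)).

1

Put the 4×3 matrix [u₁|u₂|u₃] into echelon form.
The echelon form has 1 nonzero row, so the rank is 1.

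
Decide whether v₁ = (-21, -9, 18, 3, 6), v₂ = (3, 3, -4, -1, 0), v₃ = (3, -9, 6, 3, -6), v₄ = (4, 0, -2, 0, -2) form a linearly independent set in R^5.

linearly dependent

Row-reduce the matrix whose columns are v₁, v₂, v₃, v₄.
The reduction yields 2 nonzero rows, so the rank is 2.
Since rank 2 < 4, the set is linearly dependent.
Indeed v₁ + 6v₂ + v₃ = 0.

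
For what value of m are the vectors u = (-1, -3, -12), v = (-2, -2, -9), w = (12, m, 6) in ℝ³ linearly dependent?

The vectors are dependent exactly when the determinant of the matrix with rows u, v, w vanishes.
Expanding, det = 15*m + 12.
Setting this to zero gives m = -4/5.

m = -4/5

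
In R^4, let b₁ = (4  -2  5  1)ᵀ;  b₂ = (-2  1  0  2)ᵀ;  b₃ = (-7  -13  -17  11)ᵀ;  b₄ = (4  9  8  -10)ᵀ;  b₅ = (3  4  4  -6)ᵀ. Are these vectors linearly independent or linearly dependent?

linearly dependent

There are 5 vectors in a 4-dimensional space, so they cannot be linearly independent.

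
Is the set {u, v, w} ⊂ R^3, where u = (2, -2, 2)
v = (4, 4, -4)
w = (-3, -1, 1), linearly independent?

linearly dependent

Form the 3×3 matrix with these as columns; its determinant is 0.
A zero determinant means the columns are linearly dependent.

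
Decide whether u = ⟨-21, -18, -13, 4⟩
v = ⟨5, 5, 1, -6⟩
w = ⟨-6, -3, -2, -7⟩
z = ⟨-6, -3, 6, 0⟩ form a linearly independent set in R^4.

The matrix [u|v|w|z] has determinant 0.
A zero determinant means the columns are linearly dependent.

linearly dependent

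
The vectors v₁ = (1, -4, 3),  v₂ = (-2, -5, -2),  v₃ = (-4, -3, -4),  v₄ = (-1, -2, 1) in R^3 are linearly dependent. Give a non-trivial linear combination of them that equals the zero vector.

v₁ - v₂ + v₃ - v₄ = 0

Write the vectors as columns of a matrix and find a nonzero vector in its null space.
One solution (up to scaling) is (1, -1, 1, -1).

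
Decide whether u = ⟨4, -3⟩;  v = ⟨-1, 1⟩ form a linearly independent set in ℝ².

linearly independent

Form the 2×2 matrix with these as columns; its determinant is 1.
A nonzero determinant means the columns are linearly independent.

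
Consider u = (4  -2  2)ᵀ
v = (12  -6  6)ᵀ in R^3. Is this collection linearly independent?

Row-reduce the matrix whose columns are u, v.
The reduction yields 1 nonzero row, so the rank is 1.
Since rank 1 < 2, the set is linearly dependent.
Indeed 3u - v = 0.

linearly dependent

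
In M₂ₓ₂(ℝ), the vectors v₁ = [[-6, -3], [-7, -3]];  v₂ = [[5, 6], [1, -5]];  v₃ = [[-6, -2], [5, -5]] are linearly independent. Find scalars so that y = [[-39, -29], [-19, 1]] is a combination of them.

Take coordinate vectors relative to {E₁₁, E₁₂, E₂₁, E₂₂}.
Write y = a₁v₁ + … + a₃v₃ and equate components.
Back-substitution yields (a₁, a₂, a₃) = (3, -3, 1).

y = 3v₁ - 3v₂ + v₃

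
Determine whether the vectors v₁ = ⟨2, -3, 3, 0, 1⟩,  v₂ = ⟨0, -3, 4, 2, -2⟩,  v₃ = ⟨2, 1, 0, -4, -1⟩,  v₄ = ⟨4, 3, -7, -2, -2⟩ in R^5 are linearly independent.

linearly independent

Place the vectors as rows of a 4×5 matrix and reduce to echelon form.
The reduction yields 4 nonzero rows, so the rank is 4.
Since rank = 4 (the number of vectors), the set is linearly independent.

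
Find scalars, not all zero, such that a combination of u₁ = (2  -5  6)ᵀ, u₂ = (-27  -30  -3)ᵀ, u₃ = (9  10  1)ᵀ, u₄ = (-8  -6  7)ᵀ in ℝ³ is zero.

Set up α₁u₁ + … + α₄u₄ = 0 and solve the homogeneous system.
A generator of the null space is (0, 1, 3, 0).

u₂ + 3u₃ = 0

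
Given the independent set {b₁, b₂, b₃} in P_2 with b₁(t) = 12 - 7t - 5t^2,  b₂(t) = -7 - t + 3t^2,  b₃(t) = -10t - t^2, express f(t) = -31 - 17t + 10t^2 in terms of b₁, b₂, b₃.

Take coordinate vectors relative to {1, t, t^2}.
Write f = a₁b₁ + … + a₃b₃ and equate components.
Row-reducing the augmented matrix gives the unique coefficients (a₁, a₂, a₃) = (-2, 1, 3).

f = -2b₁ + b₂ + 3b₃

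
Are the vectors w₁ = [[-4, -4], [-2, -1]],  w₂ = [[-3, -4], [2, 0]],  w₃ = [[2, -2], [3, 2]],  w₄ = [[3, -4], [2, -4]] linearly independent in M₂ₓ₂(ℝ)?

Take coordinates with respect to the standard basis {E₁₁, E₁₂, E₂₁, E₂₂}.
The matrix [w₁|w₂|w₃|w₄] has determinant 336.
A nonzero determinant means the columns are linearly independent.

linearly independent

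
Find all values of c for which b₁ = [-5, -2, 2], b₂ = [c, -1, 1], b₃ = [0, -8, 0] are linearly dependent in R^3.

Place the vectors as rows of a 3×3 matrix; dependence ⇔ determinant zero.
The determinant works out to -16*c - 40.
This vanishes exactly when c = -5/2.

c = -5/2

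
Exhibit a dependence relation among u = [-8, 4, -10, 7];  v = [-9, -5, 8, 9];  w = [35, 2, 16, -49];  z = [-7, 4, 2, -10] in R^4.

Set up α₁u + … + α₄z = 0 and solve the homogeneous system.
The free variable yields coefficients (3, 2, 1, -1) (any nonzero multiple also works).

3u + 2v + w - z = 0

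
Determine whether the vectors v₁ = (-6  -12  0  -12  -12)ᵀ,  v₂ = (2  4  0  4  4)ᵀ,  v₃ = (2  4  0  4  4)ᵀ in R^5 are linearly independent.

Row-reduce the matrix whose columns are v₁, v₂, v₃.
The reduction yields 1 nonzero row, so the rank is 1.
Since rank 1 < 3, the set is linearly dependent.

linearly dependent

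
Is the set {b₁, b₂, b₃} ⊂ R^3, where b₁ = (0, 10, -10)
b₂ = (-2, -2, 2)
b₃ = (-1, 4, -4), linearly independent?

linearly dependent

Place the vectors as rows of a 3×3 matrix and reduce to echelon form.
The reduction yields 2 nonzero rows, so the rank is 2.
Since rank 2 < 3, the set is linearly dependent.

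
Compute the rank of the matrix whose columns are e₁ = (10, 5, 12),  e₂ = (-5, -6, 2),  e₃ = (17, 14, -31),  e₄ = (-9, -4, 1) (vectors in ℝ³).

Put the 3×4 matrix [e₁|e₂|e₃|e₄] into echelon form.
There are 3 pivot columns, so rank = 3.
(With 4 elements in a 3-dimensional space the rank is at most 3.)

rank 3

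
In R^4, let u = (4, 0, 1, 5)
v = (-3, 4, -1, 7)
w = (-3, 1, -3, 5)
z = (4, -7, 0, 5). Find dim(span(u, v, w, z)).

dim = 4

Apply Gaussian elimination to the matrix whose rows are u, v, w, z.
There are 4 pivot columns, so rank = 4.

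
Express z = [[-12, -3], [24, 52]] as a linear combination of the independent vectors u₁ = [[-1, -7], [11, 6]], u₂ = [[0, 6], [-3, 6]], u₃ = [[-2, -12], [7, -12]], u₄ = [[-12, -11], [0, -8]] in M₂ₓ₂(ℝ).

z = 4u₁ + 2u₂ - 2u₃ + u₄

Identify each element with its coordinate vector in ℝ⁴ via {E₁₁, E₁₂, E₂₁, E₂₂}.
Since u₁, u₂, u₃, u₄ are independent, the coefficients expressing z are uniquely determined by a linear system.
Back-substitution yields (c₁, …, c₄) = (4, 2, -2, 1).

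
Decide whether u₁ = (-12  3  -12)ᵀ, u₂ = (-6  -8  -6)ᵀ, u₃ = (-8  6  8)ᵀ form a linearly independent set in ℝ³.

linearly independent

Place the vectors as rows of a 3×3 matrix and reduce to echelon form.
The reduction yields 3 nonzero rows, so the rank is 3.
Since rank = 3 (the number of vectors), the set is linearly independent.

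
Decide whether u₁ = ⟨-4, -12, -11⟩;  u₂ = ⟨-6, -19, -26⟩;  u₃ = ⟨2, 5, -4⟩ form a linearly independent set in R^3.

linearly dependent

Form the 3×3 matrix with these as columns; its determinant is 0.
A zero determinant means the columns are linearly dependent.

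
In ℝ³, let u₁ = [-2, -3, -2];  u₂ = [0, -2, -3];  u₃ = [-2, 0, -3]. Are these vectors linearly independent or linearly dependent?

linearly independent

Row-reduce the matrix whose columns are u₁, u₂, u₃.
The reduction yields 3 nonzero rows, so the rank is 3.
Since rank = 3 (the number of vectors), the set is linearly independent.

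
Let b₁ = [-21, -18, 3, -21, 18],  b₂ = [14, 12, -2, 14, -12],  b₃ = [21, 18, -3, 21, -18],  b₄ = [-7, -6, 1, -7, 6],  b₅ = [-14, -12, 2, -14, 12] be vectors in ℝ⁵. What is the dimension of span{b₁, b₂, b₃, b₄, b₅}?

1

Put the 5×5 matrix [b₁|b₂|b₃|b₄|b₅] into echelon form.
There is 1 pivot column, so rank = 1.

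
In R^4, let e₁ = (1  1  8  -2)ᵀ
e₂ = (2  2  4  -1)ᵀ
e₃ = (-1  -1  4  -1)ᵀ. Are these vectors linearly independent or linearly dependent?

linearly dependent

Row-reduce the matrix whose columns are e₁, e₂, e₃.
The reduction yields 2 nonzero rows, so the rank is 2.
Since rank 2 < 3, the set is linearly dependent.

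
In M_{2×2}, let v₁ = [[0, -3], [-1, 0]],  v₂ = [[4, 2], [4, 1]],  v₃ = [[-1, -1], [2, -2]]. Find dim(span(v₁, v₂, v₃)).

Use coordinates relative to {E₁₁, E₁₂, E₂₁, E₂₂}.
Row-reduce the 3×4 matrix with these as rows.
The echelon form has 3 nonzero rows, so the rank is 3.

3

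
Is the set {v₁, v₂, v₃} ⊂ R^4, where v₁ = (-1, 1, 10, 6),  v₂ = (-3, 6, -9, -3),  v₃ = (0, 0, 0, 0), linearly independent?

One of the vectors is the zero vector, so the set is linearly dependent.

linearly dependent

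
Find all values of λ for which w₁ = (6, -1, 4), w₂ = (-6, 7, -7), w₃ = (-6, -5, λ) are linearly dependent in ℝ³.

λ = -1

Dependence holds iff the 3×3 matrix [w₁ w₂ w₃] is singular.
Expanding, det = 36*λ + 36.
Setting this to zero gives λ = -1.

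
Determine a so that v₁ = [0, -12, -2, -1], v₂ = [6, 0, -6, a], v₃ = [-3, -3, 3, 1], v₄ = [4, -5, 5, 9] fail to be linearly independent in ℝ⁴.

Dependence holds iff the 4×4 matrix [v₁ v₂ v₃ v₄] is singular.
The determinant works out to -378*a - 546.
This vanishes exactly when a = -13/9.

a = -13/9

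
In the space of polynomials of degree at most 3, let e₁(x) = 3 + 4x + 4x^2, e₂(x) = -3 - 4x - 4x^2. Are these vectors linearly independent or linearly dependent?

linearly dependent

Write each element as a coordinate vector in ℝ⁴ using {1, x, …, x^3}.
Row-reduce the matrix whose columns are e₁, e₂.
The reduction yields 1 nonzero row, so the rank is 1.
Since rank 1 < 2, the set is linearly dependent.
Indeed e₁ + e₂ = 0.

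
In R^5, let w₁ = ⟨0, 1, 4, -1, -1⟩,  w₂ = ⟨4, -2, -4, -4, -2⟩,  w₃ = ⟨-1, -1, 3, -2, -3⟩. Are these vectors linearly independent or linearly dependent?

Place the vectors as rows of a 3×5 matrix and reduce to echelon form.
The reduction yields 3 nonzero rows, so the rank is 3.
Since rank = 3 (the number of vectors), the set is linearly independent.

linearly independent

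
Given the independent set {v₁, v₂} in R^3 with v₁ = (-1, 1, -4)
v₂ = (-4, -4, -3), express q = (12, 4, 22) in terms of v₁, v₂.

q = -4v₁ - 2v₂

Solve the system with v₁, v₂ as columns and q as the right-hand side.
The system has the unique solution (c₁, c₂) = (-4, -2).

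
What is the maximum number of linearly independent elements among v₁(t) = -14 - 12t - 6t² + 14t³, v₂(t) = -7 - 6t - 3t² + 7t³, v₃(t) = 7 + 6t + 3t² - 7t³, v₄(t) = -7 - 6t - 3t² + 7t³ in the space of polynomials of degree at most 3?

Pass to coordinate vectors with respect to the basis {1, t, …, t³}.
Put the 4×4 matrix [v₁|v₂|v₃|v₄] into echelon form.
Reduction leaves 1 leading entry, giving rank 1.

1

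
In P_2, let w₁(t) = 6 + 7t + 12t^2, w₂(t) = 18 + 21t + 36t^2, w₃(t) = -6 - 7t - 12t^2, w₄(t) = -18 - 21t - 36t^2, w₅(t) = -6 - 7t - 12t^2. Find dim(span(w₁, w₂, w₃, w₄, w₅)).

dim = 1

Pass to coordinate vectors with respect to the basis {1, t, t^2}.
Form the matrix with w₁, w₂, w₃, w₄, w₅ as columns and reduce.
Exactly 1 pivot survives; hence the rank is 1.
(With 5 elements in a 3-dimensional space the rank is at most 3.)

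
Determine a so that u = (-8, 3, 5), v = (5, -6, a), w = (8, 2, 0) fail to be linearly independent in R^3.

The set is linearly dependent precisely when det[u; v; w] = 0.
Expanding, det = 40*a + 290.
Solving 40*a + 290 = 0 yields a = -29/4.

a = -29/4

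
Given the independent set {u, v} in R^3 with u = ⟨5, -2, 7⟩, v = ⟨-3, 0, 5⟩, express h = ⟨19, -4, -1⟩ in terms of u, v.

Since u, v are independent, the coefficients expressing h are uniquely determined by a linear system.
The system has the unique solution (c₁, c₂) = (2, -3).

h = 2u - 3v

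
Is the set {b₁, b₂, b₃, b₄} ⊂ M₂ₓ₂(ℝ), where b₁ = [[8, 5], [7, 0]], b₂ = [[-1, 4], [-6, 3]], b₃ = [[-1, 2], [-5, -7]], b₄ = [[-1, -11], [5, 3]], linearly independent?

Write each element as a coordinate vector in ℝ⁴ using {E₁₁, E₁₂, E₂₁, E₂₂}.
Place the vectors as rows of a 4×4 matrix and reduce to echelon form.
The reduction yields 4 nonzero rows, so the rank is 4.
Since rank = 4 (the number of vectors), the set is linearly independent.

linearly independent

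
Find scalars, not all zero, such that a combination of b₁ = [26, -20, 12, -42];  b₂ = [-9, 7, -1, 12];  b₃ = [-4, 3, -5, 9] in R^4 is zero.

b₁ + 2b₂ + 2b₃ = 0

Row-reduce the matrix with b₁, b₂, b₃ as columns; the null space gives the coefficients.
One solution (up to scaling) is (1, 2, 2).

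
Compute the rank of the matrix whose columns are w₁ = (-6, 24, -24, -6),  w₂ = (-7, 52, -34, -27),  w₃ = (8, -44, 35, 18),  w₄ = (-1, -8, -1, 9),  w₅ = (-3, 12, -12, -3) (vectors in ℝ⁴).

Apply Gaussian elimination to the matrix whose rows are w₁, w₂, w₃, w₄, w₅.
The echelon form has 2 nonzero rows, so the rank is 2.
(With 5 elements in a 4-dimensional space the rank is at most 4.)

rank 2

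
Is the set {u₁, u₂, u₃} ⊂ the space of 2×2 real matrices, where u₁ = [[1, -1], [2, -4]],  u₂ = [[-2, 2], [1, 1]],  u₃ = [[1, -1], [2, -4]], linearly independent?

Take coordinates with respect to the standard basis {E₁₁, E₁₂, E₂₁, E₂₂}.
Two of the vectors are equal, giving an immediate dependence.

linearly dependent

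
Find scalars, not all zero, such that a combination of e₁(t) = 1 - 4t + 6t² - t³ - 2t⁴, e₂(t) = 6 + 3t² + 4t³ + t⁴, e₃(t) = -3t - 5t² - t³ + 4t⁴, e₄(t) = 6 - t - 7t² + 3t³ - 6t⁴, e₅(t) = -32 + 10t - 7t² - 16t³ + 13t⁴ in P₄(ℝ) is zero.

Take coordinates with respect to {1, t, …, t⁴}.
Solve the homogeneous system with e₁, e₂, e₃, e₄, e₅ as columns by row-reducing the coefficient matrix.
One solution (up to scaling) is (2, 3, 0, 2, 1).

2e₁ + 3e₂ + 2e₄ + e₅ = 0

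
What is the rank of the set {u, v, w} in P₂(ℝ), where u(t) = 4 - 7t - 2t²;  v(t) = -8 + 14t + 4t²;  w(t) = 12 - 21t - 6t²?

1

Use coordinates relative to {1, t, t²}.
Put the 3×3 matrix [u|v|w] into echelon form.
There is 1 pivot column, so rank = 1.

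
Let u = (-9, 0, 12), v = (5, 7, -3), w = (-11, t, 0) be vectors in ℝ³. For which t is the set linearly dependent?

t = -28

Place the vectors as rows of a 3×3 matrix; dependence ⇔ determinant zero.
Cofactor expansion gives det = 33*t + 924.
Setting this to zero gives t = -28.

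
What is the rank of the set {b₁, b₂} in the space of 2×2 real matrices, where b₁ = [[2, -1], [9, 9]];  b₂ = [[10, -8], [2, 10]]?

rank 2

Use coordinates relative to {E₁₁, E₁₂, E₂₁, E₂₂}.
Apply Gaussian elimination to the matrix whose rows are b₁, b₂.
There are 2 pivot columns, so rank = 2.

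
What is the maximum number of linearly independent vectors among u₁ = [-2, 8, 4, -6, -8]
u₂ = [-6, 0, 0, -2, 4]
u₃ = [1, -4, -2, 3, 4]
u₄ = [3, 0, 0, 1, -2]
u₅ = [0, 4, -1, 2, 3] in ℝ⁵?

3

Apply Gaussian elimination to the matrix whose rows are u₁, u₂, u₃, u₄, u₅.
The echelon form has 3 nonzero rows, so the rank is 3.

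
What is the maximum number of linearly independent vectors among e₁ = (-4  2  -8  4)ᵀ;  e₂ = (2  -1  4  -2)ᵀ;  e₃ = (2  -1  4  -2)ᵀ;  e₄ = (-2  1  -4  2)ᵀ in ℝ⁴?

Put the 4×4 matrix [e₁|e₂|e₃|e₄] into echelon form.
Exactly 1 pivot survives; hence the rank is 1.

1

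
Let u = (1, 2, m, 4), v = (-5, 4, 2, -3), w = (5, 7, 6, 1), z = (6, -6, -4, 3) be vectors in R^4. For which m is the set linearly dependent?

m = 46/9

Dependence holds iff the 4×4 matrix [u v w z] is singular.
The determinant works out to 45*m - 230.
This vanishes exactly when m = 46/9.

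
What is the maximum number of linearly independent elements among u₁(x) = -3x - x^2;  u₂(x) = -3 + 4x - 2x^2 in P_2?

2

Use coordinates relative to {1, x, x^2}.
Apply Gaussian elimination to the matrix whose rows are u₁, u₂.
The echelon form has 2 nonzero rows, so the rank is 2.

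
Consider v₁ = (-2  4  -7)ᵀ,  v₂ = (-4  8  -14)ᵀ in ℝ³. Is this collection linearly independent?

One vector is a scalar multiple of another, so the set is dependent.

linearly dependent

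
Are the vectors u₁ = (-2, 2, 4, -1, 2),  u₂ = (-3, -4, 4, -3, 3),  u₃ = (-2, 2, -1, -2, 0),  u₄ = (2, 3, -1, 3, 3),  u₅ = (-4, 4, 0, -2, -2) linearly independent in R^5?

Form the 5×5 matrix with these as columns; its determinant is 610.
A nonzero determinant means the columns are linearly independent.

linearly independent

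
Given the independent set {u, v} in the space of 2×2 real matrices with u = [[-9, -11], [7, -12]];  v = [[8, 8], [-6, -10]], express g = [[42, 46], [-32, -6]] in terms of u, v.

Identify each element with its coordinate vector in ℝ⁴ via {E₁₁, E₁₂, E₂₁, E₂₂}.
Since u, v are independent, the coefficients expressing g are uniquely determined by a linear system.
The system has the unique solution (α₁, α₂) = (-2, 3).

g = -2u + 3v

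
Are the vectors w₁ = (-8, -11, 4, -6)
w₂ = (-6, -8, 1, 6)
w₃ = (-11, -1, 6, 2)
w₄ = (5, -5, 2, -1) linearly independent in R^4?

Row-reduce the matrix whose columns are w₁, w₂, w₃, w₄.
The reduction yields 4 nonzero rows, so the rank is 4.
Since rank = 4 (the number of vectors), the set is linearly independent.

linearly independent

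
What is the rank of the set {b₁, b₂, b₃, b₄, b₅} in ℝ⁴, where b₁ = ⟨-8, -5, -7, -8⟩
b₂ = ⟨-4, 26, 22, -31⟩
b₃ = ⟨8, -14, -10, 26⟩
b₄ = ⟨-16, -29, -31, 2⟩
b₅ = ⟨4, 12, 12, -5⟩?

Row-reduce the 5×4 matrix with these as rows.
Reduction leaves 2 leading entries, giving rank 2.
(With 5 elements in a 4-dimensional space the rank is at most 4.)

2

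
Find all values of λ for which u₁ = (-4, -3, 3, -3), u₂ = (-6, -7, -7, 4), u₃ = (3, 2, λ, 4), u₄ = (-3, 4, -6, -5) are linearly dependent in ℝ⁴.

λ = -26/5

The set is linearly dependent precisely when det[u₁; u₂; u₃; u₄] = 0.
Cofactor expansion gives det = 185*λ + 962.
Solving 185*λ + 962 = 0 yields λ = -26/5.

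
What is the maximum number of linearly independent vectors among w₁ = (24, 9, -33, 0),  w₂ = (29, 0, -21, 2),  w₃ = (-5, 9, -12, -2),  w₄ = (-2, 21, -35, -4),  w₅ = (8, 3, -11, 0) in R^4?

2

Form the matrix with w₁, w₂, w₃, w₄, w₅ as columns and reduce.
There are 2 pivot columns, so rank = 2.
(With 5 elements in a 4-dimensional space the rank is at most 4.)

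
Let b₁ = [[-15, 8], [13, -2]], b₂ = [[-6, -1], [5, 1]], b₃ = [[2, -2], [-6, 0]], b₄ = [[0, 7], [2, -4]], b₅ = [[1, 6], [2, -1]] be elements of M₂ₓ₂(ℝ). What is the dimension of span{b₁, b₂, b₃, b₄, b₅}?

dim = 4

Use coordinates relative to {E₁₁, E₁₂, E₂₁, E₂₂}.
Row-reduce the 5×4 matrix with these as rows.
There are 4 pivot columns, so rank = 4.
(With 5 elements in a 4-dimensional space the rank is at most 4.)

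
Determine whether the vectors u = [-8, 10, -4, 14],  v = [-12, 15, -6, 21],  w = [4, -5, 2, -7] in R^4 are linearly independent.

Place the vectors as rows of a 3×4 matrix and reduce to echelon form.
The reduction yields 1 nonzero row, so the rank is 1.
Since rank 1 < 3, the set is linearly dependent.

linearly dependent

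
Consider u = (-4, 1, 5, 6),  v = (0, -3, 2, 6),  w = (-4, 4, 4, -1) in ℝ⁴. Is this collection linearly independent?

Row-reduce the matrix whose columns are u, v, w.
The reduction yields 3 nonzero rows, so the rank is 3.
Since rank = 3 (the number of vectors), the set is linearly independent.

linearly independent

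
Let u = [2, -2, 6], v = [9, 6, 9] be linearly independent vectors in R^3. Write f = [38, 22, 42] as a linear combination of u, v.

f = u + 4v

Set up the augmented matrix [u | v | f] and row-reduce.
Back-substitution yields (α₁, α₂) = (1, 4).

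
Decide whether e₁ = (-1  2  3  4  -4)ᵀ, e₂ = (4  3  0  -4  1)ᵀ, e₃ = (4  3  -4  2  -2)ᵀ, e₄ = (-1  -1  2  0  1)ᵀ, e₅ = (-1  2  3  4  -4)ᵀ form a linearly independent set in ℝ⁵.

linearly dependent

Two of the vectors are equal, giving an immediate dependence.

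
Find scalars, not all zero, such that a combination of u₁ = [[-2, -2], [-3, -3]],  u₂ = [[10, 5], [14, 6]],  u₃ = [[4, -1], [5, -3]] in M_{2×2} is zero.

Take coordinates with respect to {E₁₁, E₁₂, E₂₁, E₂₂}.
Write the vectors as columns of a matrix and find a nonzero vector in its null space.
A generator of the null space is (3, 1, -1).

3u₁ + u₂ - u₃ = 0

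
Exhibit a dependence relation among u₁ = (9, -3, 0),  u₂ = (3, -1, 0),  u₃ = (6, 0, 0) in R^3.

Write the vectors as columns of a matrix and find a nonzero vector in its null space.
The free variable yields coefficients (1, -3, 0) (any nonzero multiple also works).

u₁ - 3u₂ = 0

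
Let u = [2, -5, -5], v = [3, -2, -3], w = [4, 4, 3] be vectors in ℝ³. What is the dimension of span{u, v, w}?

Apply Gaussian elimination to the matrix whose rows are u, v, w.
There are 3 pivot columns, so rank = 3.

dim = 3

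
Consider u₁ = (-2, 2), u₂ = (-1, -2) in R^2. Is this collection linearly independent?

linearly independent

Form the 2×2 matrix with these as columns; its determinant is 6.
A nonzero determinant means the columns are linearly independent.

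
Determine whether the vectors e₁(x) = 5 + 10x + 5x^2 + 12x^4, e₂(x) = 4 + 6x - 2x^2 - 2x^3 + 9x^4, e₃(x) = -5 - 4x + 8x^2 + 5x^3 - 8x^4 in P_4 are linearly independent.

Write each element as a coordinate vector in ℝ⁵ using {1, x, …, x^4}.
Row-reduce the matrix whose columns are e₁, e₂, e₃.
The reduction yields 3 nonzero rows, so the rank is 3.
Since rank = 3 (the number of vectors), the set is linearly independent.

linearly independent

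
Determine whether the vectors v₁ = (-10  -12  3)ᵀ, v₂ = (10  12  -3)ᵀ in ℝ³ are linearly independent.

linearly dependent

Row-reduce the matrix whose columns are v₁, v₂.
The reduction yields 1 nonzero row, so the rank is 1.
Since rank 1 < 2, the set is linearly dependent.
Indeed v₁ + v₂ = 0.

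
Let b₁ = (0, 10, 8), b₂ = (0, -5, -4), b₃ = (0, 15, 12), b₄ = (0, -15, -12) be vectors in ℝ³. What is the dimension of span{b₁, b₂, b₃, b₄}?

1

Form the matrix with b₁, b₂, b₃, b₄ as columns and reduce.
There is 1 pivot column, so rank = 1.
(With 4 elements in a 3-dimensional space the rank is at most 3.)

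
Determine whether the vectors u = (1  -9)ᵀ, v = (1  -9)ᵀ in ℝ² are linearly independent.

Place the vectors as rows of a 2×2 matrix and reduce to echelon form.
The reduction yields 1 nonzero row, so the rank is 1.
Since rank 1 < 2, the set is linearly dependent.

linearly dependent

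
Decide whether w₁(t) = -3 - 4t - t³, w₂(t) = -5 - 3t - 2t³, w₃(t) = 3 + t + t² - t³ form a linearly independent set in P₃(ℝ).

linearly independent

Take coordinates with respect to the standard basis {1, t, …, t³}.
Row-reduce the matrix whose columns are w₁, w₂, w₃.
The reduction yields 3 nonzero rows, so the rank is 3.
Since rank = 3 (the number of vectors), the set is linearly independent.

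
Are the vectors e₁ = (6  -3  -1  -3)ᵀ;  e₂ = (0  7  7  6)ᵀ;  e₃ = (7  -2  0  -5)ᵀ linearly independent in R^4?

Place the vectors as rows of a 3×4 matrix and reduce to echelon form.
The reduction yields 3 nonzero rows, so the rank is 3.
Since rank = 3 (the number of vectors), the set is linearly independent.

linearly independent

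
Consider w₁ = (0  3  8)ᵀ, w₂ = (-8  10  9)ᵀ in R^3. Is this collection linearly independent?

Place the vectors as rows of a 2×3 matrix and reduce to echelon form.
The reduction yields 2 nonzero rows, so the rank is 2.
Since rank = 2 (the number of vectors), the set is linearly independent.

linearly independent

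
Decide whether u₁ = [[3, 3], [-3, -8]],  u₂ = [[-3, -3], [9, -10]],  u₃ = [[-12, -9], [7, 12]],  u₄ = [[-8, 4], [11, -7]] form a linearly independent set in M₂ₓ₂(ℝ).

Write each element as a coordinate vector in ℝ⁴ using {E₁₁, E₁₂, E₂₁, E₂₂}.
The matrix [u₁|u₂|u₃|u₄] has determinant -6516.
A nonzero determinant means the columns are linearly independent.

linearly independent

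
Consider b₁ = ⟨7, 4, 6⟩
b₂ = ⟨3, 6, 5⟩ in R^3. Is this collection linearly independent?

Row-reduce the matrix whose columns are b₁, b₂.
The reduction yields 2 nonzero rows, so the rank is 2.
Since rank = 2 (the number of vectors), the set is linearly independent.

linearly independent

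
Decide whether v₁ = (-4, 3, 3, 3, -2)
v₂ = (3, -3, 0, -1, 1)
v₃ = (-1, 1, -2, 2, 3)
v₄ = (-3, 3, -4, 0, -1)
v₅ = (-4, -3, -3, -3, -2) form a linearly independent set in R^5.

linearly independent

Place the vectors as rows of a 5×5 matrix and reduce to echelon form.
The reduction yields 5 nonzero rows, so the rank is 5.
Since rank = 5 (the number of vectors), the set is linearly independent.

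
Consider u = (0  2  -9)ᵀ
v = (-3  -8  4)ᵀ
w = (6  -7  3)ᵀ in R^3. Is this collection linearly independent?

The matrix [u|v|w] has determinant -555.
A nonzero determinant means the columns are linearly independent.

linearly independent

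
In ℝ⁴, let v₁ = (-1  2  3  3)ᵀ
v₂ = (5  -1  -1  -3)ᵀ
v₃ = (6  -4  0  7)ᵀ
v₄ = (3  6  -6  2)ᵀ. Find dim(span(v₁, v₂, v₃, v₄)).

4

Apply Gaussian elimination to the matrix whose rows are v₁, v₂, v₃, v₄.
There are 4 pivot columns, so rank = 4.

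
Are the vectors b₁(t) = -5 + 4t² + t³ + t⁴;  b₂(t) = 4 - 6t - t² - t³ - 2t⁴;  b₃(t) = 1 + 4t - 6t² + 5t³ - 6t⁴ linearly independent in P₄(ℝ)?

linearly independent

Write each element as a coordinate vector in ℝ⁵ using {1, t, …, t⁴}.
Row-reduce the matrix whose columns are b₁, b₂, b₃.
The reduction yields 3 nonzero rows, so the rank is 3.
Since rank = 3 (the number of vectors), the set is linearly independent.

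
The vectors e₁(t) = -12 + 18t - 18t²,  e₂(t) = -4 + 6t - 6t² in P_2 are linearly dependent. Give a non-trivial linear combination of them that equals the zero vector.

e₁ - 3e₂ = 0

Write each element as a vector in ℝ³ using {1, t, t²}.
Row-reduce the matrix with e₁, e₂ as columns; the null space gives the coefficients.
A generator of the null space is (1, -3).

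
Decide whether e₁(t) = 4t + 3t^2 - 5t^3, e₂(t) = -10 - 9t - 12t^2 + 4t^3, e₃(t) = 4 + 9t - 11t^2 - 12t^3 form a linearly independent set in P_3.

linearly independent

Write each element as a coordinate vector in ℝ⁴ using {1, t, …, t^3}.
Place the vectors as rows of a 3×4 matrix and reduce to echelon form.
The reduction yields 3 nonzero rows, so the rank is 3.
Since rank = 3 (the number of vectors), the set is linearly independent.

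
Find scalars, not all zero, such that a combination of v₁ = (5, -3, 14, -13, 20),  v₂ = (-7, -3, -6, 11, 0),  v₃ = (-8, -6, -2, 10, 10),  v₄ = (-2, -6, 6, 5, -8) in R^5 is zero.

Write the vectors as columns of a matrix and find a nonzero vector in its null space.
One solution (up to scaling) is (1, 3, -2, 0).

v₁ + 3v₂ - 2v₃ = 0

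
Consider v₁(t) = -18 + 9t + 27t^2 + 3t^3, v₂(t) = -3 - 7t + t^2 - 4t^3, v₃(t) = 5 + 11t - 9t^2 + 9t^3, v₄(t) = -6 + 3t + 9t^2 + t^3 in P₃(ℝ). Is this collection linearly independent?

Write each element as a coordinate vector in ℝ⁴ using {1, t, …, t^3}.
One vector is a scalar multiple of another, so the set is dependent.

linearly dependent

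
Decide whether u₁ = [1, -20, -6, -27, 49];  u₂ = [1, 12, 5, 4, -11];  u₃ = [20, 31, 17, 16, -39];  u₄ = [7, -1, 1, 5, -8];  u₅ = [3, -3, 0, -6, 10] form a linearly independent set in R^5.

linearly dependent

The matrix [u₁|u₂|u₃|u₄|u₅] has determinant 0.
A zero determinant means the columns are linearly dependent.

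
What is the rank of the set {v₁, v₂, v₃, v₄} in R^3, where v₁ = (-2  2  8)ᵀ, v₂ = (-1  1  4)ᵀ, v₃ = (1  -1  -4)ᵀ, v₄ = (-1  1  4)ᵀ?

1

Apply Gaussian elimination to the matrix whose rows are v₁, v₂, v₃, v₄.
Reduction leaves 1 leading entry, giving rank 1.
(With 4 elements in a 3-dimensional space the rank is at most 3.)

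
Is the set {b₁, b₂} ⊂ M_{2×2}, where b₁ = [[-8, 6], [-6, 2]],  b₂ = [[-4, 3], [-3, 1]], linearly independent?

Write each element as a coordinate vector in ℝ⁴ using {E₁₁, E₁₂, E₂₁, E₂₂}.
Place the vectors as rows of a 2×4 matrix and reduce to echelon form.
The reduction yields 1 nonzero row, so the rank is 1.
Since rank 1 < 2, the set is linearly dependent.
Indeed b₁ - 2b₂ = 0.

linearly dependent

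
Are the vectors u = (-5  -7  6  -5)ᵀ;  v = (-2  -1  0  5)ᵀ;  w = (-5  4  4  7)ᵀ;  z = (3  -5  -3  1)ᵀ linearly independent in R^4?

linearly independent

Form the 4×4 matrix with these as columns; its determinant is -619.
A nonzero determinant means the columns are linearly independent.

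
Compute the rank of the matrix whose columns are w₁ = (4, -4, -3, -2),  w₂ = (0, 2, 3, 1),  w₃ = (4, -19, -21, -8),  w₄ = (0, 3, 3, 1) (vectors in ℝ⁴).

rank 3

Put the 4×4 matrix [w₁|w₂|w₃|w₄] into echelon form.
Exactly 3 pivots survive; hence the rank is 3.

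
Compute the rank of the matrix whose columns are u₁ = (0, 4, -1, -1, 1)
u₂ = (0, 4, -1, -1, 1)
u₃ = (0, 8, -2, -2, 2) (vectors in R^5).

rank 1

Form the matrix with u₁, u₂, u₃ as columns and reduce.
The echelon form has 1 nonzero row, so the rank is 1.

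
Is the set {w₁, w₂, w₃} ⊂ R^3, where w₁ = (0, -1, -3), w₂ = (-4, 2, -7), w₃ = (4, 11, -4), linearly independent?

The matrix [w₁|w₂|w₃] has determinant 200.
A nonzero determinant means the columns are linearly independent.

linearly independent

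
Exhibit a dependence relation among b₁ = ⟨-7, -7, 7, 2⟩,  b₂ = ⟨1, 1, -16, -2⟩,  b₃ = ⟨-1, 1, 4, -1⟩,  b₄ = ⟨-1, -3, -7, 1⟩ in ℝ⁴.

Solve the homogeneous system with b₁, b₂, b₃, b₄ as columns by row-reducing the coefficient matrix.
A generator of the null space is (1, 1, -3, -3).

b₁ + b₂ - 3b₃ - 3b₄ = 0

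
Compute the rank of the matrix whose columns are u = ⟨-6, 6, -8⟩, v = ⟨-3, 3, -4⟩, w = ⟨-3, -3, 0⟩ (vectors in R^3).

rank 2

Put the 3×3 matrix [u|v|w] into echelon form.
The echelon form has 2 nonzero rows, so the rank is 2.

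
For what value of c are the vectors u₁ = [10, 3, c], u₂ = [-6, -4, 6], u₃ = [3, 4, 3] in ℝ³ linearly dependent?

c = -21

The vectors are dependent exactly when the determinant of the matrix with rows u₁, u₂, u₃ vanishes.
The determinant works out to -12*c - 252.
This vanishes exactly when c = -21.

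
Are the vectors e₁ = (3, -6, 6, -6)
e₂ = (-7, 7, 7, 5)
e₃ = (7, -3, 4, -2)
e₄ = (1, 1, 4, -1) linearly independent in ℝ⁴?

linearly independent

The matrix [e₁|e₂|e₃|e₄] has determinant 885.
A nonzero determinant means the columns are linearly independent.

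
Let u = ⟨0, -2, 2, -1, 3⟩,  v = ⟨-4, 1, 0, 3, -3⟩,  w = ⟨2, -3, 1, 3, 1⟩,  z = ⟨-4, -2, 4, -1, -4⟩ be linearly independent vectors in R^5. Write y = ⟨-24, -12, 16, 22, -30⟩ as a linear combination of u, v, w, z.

Since u, v, w, z are independent, the coefficients expressing y are uniquely determined by a linear system.
Row-reducing the augmented matrix gives the unique coefficients (α₁, …, α₄) = (-2, 4, 4, 4).

y = -2u + 4v + 4w + 4z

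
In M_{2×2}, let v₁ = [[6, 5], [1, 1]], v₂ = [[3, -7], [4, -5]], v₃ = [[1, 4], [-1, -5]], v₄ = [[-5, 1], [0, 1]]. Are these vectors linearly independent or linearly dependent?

linearly independent

Write each element as a coordinate vector in ℝ⁴ using {E₁₁, E₁₂, E₂₁, E₂₂}.
Form the 4×4 matrix with these as columns; its determinant is -1092.
A nonzero determinant means the columns are linearly independent.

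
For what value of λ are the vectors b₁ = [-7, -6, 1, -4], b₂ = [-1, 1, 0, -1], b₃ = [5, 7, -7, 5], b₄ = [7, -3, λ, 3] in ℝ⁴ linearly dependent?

The vectors are dependent exactly when the determinant of the matrix with rows b₁, b₂, b₃, b₄ vanishes.
The determinant works out to 36*λ - 232.
Solving 36*λ - 232 = 0 yields λ = 58/9.

λ = 58/9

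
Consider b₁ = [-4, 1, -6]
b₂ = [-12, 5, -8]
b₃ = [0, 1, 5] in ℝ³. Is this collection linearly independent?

linearly dependent

Row-reduce the matrix whose columns are b₁, b₂, b₃.
The reduction yields 2 nonzero rows, so the rank is 2.
Since rank 2 < 3, the set is linearly dependent.
Indeed 3b₁ - b₂ + 2b₃ = 0.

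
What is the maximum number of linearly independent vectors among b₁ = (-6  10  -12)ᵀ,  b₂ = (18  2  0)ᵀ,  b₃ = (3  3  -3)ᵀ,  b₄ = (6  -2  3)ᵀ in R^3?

Form the matrix with b₁, b₂, b₃, b₄ as columns and reduce.
There are 2 pivot columns, so rank = 2.
(With 4 elements in a 3-dimensional space the rank is at most 3.)

2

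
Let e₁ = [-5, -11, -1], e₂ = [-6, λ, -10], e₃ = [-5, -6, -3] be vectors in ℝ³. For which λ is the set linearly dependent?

λ = 44/5

Dependence holds iff the 3×3 matrix [e₁ e₂ e₃] is singular.
Cofactor expansion gives det = 10*λ - 88.
Setting this to zero gives λ = 44/5.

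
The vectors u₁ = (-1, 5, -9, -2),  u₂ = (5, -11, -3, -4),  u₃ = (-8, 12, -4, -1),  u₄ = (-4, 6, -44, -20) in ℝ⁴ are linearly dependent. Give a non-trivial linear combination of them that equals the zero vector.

Row-reduce the matrix with u₁, u₂, u₃, u₄ as columns; the null space gives the coefficients.
One solution (up to scaling) is (3, 3, 2, -1).

3u₁ + 3u₂ + 2u₃ - u₄ = 0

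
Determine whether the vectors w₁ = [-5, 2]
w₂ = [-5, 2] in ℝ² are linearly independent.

linearly dependent

Two of the vectors are equal, giving an immediate dependence.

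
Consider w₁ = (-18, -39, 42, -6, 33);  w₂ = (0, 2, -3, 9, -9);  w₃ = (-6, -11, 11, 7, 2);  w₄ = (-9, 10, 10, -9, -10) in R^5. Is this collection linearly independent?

linearly dependent

Row-reduce the matrix whose columns are w₁, w₂, w₃, w₄.
The reduction yields 3 nonzero rows, so the rank is 3.
Since rank 3 < 4, the set is linearly dependent.
Indeed w₁ + 3w₂ - 3w₃ = 0.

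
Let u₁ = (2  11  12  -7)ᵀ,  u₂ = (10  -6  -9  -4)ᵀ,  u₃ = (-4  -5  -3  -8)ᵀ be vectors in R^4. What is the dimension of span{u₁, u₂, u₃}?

Put the 4×3 matrix [u₁|u₂|u₃] into echelon form.
The echelon form has 3 nonzero rows, so the rank is 3.

dim = 3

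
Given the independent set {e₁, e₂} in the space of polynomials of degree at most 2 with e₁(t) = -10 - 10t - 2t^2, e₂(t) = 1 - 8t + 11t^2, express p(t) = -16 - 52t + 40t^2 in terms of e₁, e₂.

p = 2e₁ + 4e₂

Take coordinate vectors relative to {1, t, t^2}.
Write p = a₁e₁ + a₂e₂ and equate components.
Row-reducing the augmented matrix gives the unique coefficients (a₁, a₂) = (2, 4).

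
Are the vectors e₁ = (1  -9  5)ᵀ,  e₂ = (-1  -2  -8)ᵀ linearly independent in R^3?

linearly independent

Row-reduce the matrix whose columns are e₁, e₂.
The reduction yields 2 nonzero rows, so the rank is 2.
Since rank = 2 (the number of vectors), the set is linearly independent.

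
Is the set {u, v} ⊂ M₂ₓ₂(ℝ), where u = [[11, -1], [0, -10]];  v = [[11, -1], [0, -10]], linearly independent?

linearly dependent

Write each element as a coordinate vector in ℝ⁴ using {E₁₁, E₁₂, E₂₁, E₂₂}.
Two of the vectors are equal, giving an immediate dependence.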